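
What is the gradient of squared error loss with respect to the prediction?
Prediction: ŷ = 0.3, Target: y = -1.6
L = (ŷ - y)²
∂L/∂ŷ = 3.8

∂L/∂ŷ = 2(ŷ - y) = 2(0.3 - -1.6) = 2(1.9) = 3.8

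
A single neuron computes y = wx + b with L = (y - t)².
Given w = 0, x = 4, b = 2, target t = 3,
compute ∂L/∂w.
∂L/∂w = -8

y = wx + b = (0)(4) + 2 = 2
∂L/∂y = 2(y - t) = 2(2 - 3) = -2
∂y/∂w = x = 4
∂L/∂w = ∂L/∂y · ∂y/∂w = -2 × 4 = -8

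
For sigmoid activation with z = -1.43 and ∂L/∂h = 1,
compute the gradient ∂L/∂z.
∂L/∂z = 0.1558

σ(-1.43) = 0.1931
σ'(-1.43) = σ(-1.43)(1 - σ(-1.43)) = 0.1931 × 0.8069 = 0.1558
∂L/∂z = ∂L/∂h · σ'(z) = 1 × 0.1558 = 0.1558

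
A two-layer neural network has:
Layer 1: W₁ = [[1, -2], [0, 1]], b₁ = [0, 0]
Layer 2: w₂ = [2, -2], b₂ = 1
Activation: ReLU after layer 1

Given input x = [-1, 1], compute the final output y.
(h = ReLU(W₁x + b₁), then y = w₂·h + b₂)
y = -1

Layer 1 pre-activation: z₁ = [-3, 1]
After ReLU: h = [0, 1]
Layer 2 output: y = 2×0 + -2×1 + 1 = -1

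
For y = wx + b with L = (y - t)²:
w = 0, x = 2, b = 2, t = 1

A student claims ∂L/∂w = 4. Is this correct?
Correct

y = (0)(2) + 2 = 2
∂L/∂y = 2(y - t) = 2(2 - 1) = 2
∂y/∂w = x = 2
∂L/∂w = 2 × 2 = 4

Claimed value: 4
Correct: The correct gradient is 4.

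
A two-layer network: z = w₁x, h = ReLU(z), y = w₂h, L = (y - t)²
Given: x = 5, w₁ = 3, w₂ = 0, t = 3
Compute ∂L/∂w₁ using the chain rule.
∂L/∂w₁ = 0

Forward pass:
z = w₁x = 3×5 = 15
h = ReLU(15) = 15
y = w₂h = 0×15 = 0

Backward pass:
∂L/∂y = 2(y - t) = 2(0 - 3) = -6
∂y/∂h = w₂ = 0
∂h/∂z = 1 (ReLU derivative)
∂z/∂w₁ = x = 5

∂L/∂w₁ = -6 × 0 × 1 × 5 = 0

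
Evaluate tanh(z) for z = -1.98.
-0.9626

tanh(-1.98) = (e^(-1.98) - e^(1.98))/(e^(-1.98) + e^(1.98)) = -0.9626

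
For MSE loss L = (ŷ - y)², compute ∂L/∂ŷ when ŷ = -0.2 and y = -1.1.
∂L/∂ŷ = 1.8

∂L/∂ŷ = 2(ŷ - y) = 2(-0.2 - -1.1) = 2(0.9) = 1.8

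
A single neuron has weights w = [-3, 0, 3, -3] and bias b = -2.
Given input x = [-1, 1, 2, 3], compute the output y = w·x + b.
y = -2

y = (-3)(-1) + (0)(1) + (3)(2) + (-3)(3) + -2 = -2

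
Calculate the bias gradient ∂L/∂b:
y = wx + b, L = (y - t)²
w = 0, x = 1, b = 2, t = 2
∂L/∂b = 0

y = wx + b = (0)(1) + 2 = 2
∂L/∂y = 2(y - t) = 2(2 - 2) = 0
∂y/∂b = 1
∂L/∂b = ∂L/∂y · ∂y/∂b = 0 × 1 = 0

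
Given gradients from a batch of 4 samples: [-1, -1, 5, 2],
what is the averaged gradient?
Average gradient = 1.25

Average = (1/4)(-1 + -1 + 5 + 2) = 5/4 = 1.25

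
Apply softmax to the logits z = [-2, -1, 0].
p = [0.09, 0.2447, 0.6652]

exp(z) = [0.1353, 0.3679, 1]
Sum = 1.503
p = [0.09, 0.2447, 0.6652]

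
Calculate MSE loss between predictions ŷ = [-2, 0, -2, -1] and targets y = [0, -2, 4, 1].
MSE = 12

MSE = (1/4)((-2-0)² + (0--2)² + (-2-4)² + (-1-1)²) = (1/4)(4 + 4 + 36 + 4) = 12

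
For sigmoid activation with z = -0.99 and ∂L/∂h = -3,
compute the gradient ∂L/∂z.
∂L/∂z = -0.5926

σ(-0.99) = 0.2709
σ'(-0.99) = σ(-0.99)(1 - σ(-0.99)) = 0.2709 × 0.7291 = 0.1975
∂L/∂z = ∂L/∂h · σ'(z) = -3 × 0.1975 = -0.5926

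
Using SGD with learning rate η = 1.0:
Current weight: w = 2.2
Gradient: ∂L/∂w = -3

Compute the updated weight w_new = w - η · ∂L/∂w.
w_new = 5.2

w_new = w - η·∂L/∂w = 2.2 - 1.0×(-3) = 2.2 - (-3) = 5.2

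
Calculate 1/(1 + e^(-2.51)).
0.9248

sigmoid(2.51) = 1/(1 + e^(-2.51)) = 1/(1 + 0.08127) = 0.9248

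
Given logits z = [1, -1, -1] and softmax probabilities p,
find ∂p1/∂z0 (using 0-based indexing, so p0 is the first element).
∂p1/∂z0 = -0.08382

p = softmax(z) = [0.787, 0.1065, 0.1065]
p1 = 0.1065, p0 = 0.787

∂p1/∂z0 = -p1 × p0 = -0.1065 × 0.787 = -0.08382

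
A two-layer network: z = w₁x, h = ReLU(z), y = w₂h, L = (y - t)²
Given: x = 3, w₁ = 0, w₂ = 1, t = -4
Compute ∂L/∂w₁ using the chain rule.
∂L/∂w₁ = 0

Forward pass:
z = w₁x = 0×3 = 0
h = ReLU(0) = 0
y = w₂h = 1×0 = 0

Backward pass:
∂L/∂y = 2(y - t) = 2(0 - -4) = 8
∂y/∂h = w₂ = 1
∂h/∂z = 0 (ReLU derivative)
∂z/∂w₁ = x = 3

∂L/∂w₁ = 8 × 1 × 0 × 3 = 0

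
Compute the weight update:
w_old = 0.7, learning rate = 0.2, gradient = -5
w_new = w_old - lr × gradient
w_new = 1.7

w_new = w - η·∂L/∂w = 0.7 - 0.2×(-5) = 0.7 - (-1) = 1.7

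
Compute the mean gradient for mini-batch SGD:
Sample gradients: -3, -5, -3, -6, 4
Average gradient = -2.6

Average = (1/5)(-3 + -5 + -3 + -6 + 4) = -13/5 = -2.6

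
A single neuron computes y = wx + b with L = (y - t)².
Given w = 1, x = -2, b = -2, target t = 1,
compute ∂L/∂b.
∂L/∂b = -10

y = wx + b = (1)(-2) + -2 = -4
∂L/∂y = 2(y - t) = 2(-4 - 1) = -10
∂y/∂b = 1
∂L/∂b = ∂L/∂y · ∂y/∂b = -10 × 1 = -10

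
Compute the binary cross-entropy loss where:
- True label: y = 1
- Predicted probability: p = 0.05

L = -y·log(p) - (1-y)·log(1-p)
L = 2.996

L = -1·log(0.05) - 0·log(0.95) = -log(0.05) = 2.996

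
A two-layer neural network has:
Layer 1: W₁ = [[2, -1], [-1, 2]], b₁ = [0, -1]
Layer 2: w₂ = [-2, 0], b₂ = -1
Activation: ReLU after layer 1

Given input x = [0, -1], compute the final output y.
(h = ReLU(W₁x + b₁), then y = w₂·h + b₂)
y = -3

Layer 1 pre-activation: z₁ = [1, -3]
After ReLU: h = [1, 0]
Layer 2 output: y = -2×1 + 0×0 + -1 = -3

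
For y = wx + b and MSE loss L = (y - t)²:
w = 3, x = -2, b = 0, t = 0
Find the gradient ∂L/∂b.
∂L/∂b = -12

y = wx + b = (3)(-2) + 0 = -6
∂L/∂y = 2(y - t) = 2(-6 - 0) = -12
∂y/∂b = 1
∂L/∂b = ∂L/∂y · ∂y/∂b = -12 × 1 = -12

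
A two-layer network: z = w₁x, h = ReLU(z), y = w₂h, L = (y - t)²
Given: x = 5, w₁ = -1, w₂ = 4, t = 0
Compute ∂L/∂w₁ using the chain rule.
∂L/∂w₁ = 0

Forward pass:
z = w₁x = -1×5 = -5
h = ReLU(-5) = 0
y = w₂h = 4×0 = 0

Backward pass:
∂L/∂y = 2(y - t) = 2(0 - 0) = 0
∂y/∂h = w₂ = 4
∂h/∂z = 0 (ReLU derivative)
∂z/∂w₁ = x = 5

∂L/∂w₁ = 0 × 4 × 0 × 5 = 0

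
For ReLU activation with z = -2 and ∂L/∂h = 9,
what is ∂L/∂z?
∂L/∂z = 0

h = ReLU(-2) = 0
Since z < 0: ∂h/∂z = 0
∂L/∂z = ∂L/∂h · ∂h/∂z = 9 × 0 = 0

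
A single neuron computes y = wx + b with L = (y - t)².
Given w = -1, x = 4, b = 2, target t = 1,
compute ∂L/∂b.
∂L/∂b = -6

y = wx + b = (-1)(4) + 2 = -2
∂L/∂y = 2(y - t) = 2(-2 - 1) = -6
∂y/∂b = 1
∂L/∂b = ∂L/∂y · ∂y/∂b = -6 × 1 = -6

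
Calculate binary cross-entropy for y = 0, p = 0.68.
L = 1.139

L = -0·log(0.68) - 1·log(0.32) = -log(0.32) = 1.139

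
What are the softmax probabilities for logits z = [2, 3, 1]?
p = [0.2447, 0.6652, 0.09]

exp(z) = [7.389, 20.09, 2.718]
Sum = 30.19
p = [0.2447, 0.6652, 0.09]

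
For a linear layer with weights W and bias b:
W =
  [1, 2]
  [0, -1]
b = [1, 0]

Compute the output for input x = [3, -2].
y = [0, 2]

Wx = [1×3 + 2×-2, 0×3 + -1×-2]
   = [-1, 2]
y = Wx + b = [-1 + 1, 2 + 0] = [0, 2]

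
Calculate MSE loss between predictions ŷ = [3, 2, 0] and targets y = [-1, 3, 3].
MSE = 8.667

MSE = (1/3)((3--1)² + (2-3)² + (0-3)²) = (1/3)(16 + 1 + 9) = 8.667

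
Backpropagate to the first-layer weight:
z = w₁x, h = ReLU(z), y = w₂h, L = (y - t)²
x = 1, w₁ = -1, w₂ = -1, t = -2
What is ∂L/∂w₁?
∂L/∂w₁ = 0

Forward pass:
z = w₁x = -1×1 = -1
h = ReLU(-1) = 0
y = w₂h = -1×0 = 0

Backward pass:
∂L/∂y = 2(y - t) = 2(0 - -2) = 4
∂y/∂h = w₂ = -1
∂h/∂z = 0 (ReLU derivative)
∂z/∂w₁ = x = 1

∂L/∂w₁ = 4 × -1 × 0 × 1 = 0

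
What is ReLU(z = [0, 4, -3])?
h = [0, 4, 0]

ReLU applied element-wise: max(0,0)=0, max(0,4)=4, max(0,-3)=0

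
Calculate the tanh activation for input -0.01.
-0.01

tanh(-0.01) = (e^(-0.01) - e^(0.01))/(e^(-0.01) + e^(0.01)) = -0.01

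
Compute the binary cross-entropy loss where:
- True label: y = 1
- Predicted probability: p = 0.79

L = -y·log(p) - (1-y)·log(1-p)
L = 0.2357

L = -1·log(0.79) - 0·log(0.21) = -log(0.79) = 0.2357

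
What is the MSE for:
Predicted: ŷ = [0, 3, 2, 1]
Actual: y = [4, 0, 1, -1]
MSE = 7.5

MSE = (1/4)((0-4)² + (3-0)² + (2-1)² + (1--1)²) = (1/4)(16 + 9 + 1 + 4) = 7.5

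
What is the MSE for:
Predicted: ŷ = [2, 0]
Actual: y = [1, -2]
MSE = 2.5

MSE = (1/2)((2-1)² + (0--2)²) = (1/2)(1 + 4) = 2.5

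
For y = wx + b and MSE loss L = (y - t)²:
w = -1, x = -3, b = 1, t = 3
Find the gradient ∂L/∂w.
∂L/∂w = -6

y = wx + b = (-1)(-3) + 1 = 4
∂L/∂y = 2(y - t) = 2(4 - 3) = 2
∂y/∂w = x = -3
∂L/∂w = ∂L/∂y · ∂y/∂w = 2 × -3 = -6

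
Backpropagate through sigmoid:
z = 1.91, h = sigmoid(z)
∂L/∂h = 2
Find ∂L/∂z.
∂L/∂z = 0.2247

σ(1.91) = 0.871
σ'(1.91) = σ(1.91)(1 - σ(1.91)) = 0.871 × 0.129 = 0.1123
∂L/∂z = ∂L/∂h · σ'(z) = 2 × 0.1123 = 0.2247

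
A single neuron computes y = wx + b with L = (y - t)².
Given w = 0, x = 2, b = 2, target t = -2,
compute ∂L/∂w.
∂L/∂w = 16

y = wx + b = (0)(2) + 2 = 2
∂L/∂y = 2(y - t) = 2(2 - -2) = 8
∂y/∂w = x = 2
∂L/∂w = ∂L/∂y · ∂y/∂w = 8 × 2 = 16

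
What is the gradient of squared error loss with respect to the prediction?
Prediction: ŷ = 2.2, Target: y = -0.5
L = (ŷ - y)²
∂L/∂ŷ = 5.4

∂L/∂ŷ = 2(ŷ - y) = 2(2.2 - -0.5) = 2(2.7) = 5.4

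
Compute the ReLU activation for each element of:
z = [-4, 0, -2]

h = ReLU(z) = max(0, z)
h = [0, 0, 0]

ReLU applied element-wise: max(0,-4)=0, max(0,0)=0, max(0,-2)=0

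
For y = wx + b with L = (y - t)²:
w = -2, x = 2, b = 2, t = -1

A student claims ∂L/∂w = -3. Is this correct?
Incorrect

y = (-2)(2) + 2 = -2
∂L/∂y = 2(y - t) = 2(-2 - -1) = -2
∂y/∂w = x = 2
∂L/∂w = -2 × 2 = -4

Claimed value: -3
Incorrect: The correct gradient is -4.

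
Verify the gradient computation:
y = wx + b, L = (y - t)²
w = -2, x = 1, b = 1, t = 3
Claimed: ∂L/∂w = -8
Correct

y = (-2)(1) + 1 = -1
∂L/∂y = 2(y - t) = 2(-1 - 3) = -8
∂y/∂w = x = 1
∂L/∂w = -8 × 1 = -8

Claimed value: -8
Correct: The correct gradient is -8.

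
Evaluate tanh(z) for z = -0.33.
-0.3185

tanh(-0.33) = (e^(-0.33) - e^(0.33))/(e^(-0.33) + e^(0.33)) = -0.3185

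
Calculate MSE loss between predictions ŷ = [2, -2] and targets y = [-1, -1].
MSE = 5

MSE = (1/2)((2--1)² + (-2--1)²) = (1/2)(9 + 1) = 5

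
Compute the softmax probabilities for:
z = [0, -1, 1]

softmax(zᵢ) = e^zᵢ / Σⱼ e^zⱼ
p = [0.2447, 0.09, 0.6652]

exp(z) = [1, 0.3679, 2.718]
Sum = 4.086
p = [0.2447, 0.09, 0.6652]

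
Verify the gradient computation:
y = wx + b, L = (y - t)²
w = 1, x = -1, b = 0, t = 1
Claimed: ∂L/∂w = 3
Incorrect

y = (1)(-1) + 0 = -1
∂L/∂y = 2(y - t) = 2(-1 - 1) = -4
∂y/∂w = x = -1
∂L/∂w = -4 × -1 = 4

Claimed value: 3
Incorrect: The correct gradient is 4.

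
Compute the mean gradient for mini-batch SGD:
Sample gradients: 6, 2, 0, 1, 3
Average gradient = 2.4

Average = (1/5)(6 + 2 + 0 + 1 + 3) = 12/5 = 2.4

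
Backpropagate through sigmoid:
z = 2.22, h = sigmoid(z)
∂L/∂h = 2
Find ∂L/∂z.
∂L/∂z = 0.1767

σ(2.22) = 0.902
σ'(2.22) = σ(2.22)(1 - σ(2.22)) = 0.902 × 0.09797 = 0.08837
∂L/∂z = ∂L/∂h · σ'(z) = 2 × 0.08837 = 0.1767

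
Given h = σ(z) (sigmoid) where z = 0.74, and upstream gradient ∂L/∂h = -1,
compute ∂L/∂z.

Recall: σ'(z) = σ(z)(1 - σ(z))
∂L/∂z = -0.2187

σ(0.74) = 0.677
σ'(0.74) = σ(0.74)(1 - σ(0.74)) = 0.677 × 0.323 = 0.2187
∂L/∂z = ∂L/∂h · σ'(z) = -1 × 0.2187 = -0.2187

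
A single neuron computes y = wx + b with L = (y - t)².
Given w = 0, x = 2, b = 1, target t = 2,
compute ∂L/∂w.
∂L/∂w = -4

y = wx + b = (0)(2) + 1 = 1
∂L/∂y = 2(y - t) = 2(1 - 2) = -2
∂y/∂w = x = 2
∂L/∂w = ∂L/∂y · ∂y/∂w = -2 × 2 = -4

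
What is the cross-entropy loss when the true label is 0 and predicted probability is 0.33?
L = 0.4005

L = -0·log(0.33) - 1·log(0.67) = -log(0.67) = 0.4005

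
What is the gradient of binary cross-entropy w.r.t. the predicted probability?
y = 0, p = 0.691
∂L/∂p = 3.236

∂L/∂p = -y/p + (1-y)/(1-p) = 0 + 1/0.309 = 3.236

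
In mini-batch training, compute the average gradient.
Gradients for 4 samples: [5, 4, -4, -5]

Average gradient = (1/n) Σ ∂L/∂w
Average gradient = 0

Average = (1/4)(5 + 4 + -4 + -5) = 0/4 = 0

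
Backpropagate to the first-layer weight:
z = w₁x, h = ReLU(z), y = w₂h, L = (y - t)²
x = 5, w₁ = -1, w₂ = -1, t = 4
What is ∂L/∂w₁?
∂L/∂w₁ = 0

Forward pass:
z = w₁x = -1×5 = -5
h = ReLU(-5) = 0
y = w₂h = -1×0 = 0

Backward pass:
∂L/∂y = 2(y - t) = 2(0 - 4) = -8
∂y/∂h = w₂ = -1
∂h/∂z = 0 (ReLU derivative)
∂z/∂w₁ = x = 5

∂L/∂w₁ = -8 × -1 × 0 × 5 = 0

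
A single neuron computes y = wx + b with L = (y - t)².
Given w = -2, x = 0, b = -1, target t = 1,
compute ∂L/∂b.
∂L/∂b = -4

y = wx + b = (-2)(0) + -1 = -1
∂L/∂y = 2(y - t) = 2(-1 - 1) = -4
∂y/∂b = 1
∂L/∂b = ∂L/∂y · ∂y/∂b = -4 × 1 = -4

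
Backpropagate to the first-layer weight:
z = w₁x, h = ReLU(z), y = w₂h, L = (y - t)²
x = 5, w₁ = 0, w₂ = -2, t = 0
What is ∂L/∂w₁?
∂L/∂w₁ = 0

Forward pass:
z = w₁x = 0×5 = 0
h = ReLU(0) = 0
y = w₂h = -2×0 = 0

Backward pass:
∂L/∂y = 2(y - t) = 2(0 - 0) = 0
∂y/∂h = w₂ = -2
∂h/∂z = 0 (ReLU derivative)
∂z/∂w₁ = x = 5

∂L/∂w₁ = 0 × -2 × 0 × 5 = 0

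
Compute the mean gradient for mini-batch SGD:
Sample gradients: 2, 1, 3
Average gradient = 2

Average = (1/3)(2 + 1 + 3) = 6/3 = 2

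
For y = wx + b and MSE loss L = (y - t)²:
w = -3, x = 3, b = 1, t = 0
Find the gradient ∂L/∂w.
∂L/∂w = -48

y = wx + b = (-3)(3) + 1 = -8
∂L/∂y = 2(y - t) = 2(-8 - 0) = -16
∂y/∂w = x = 3
∂L/∂w = ∂L/∂y · ∂y/∂w = -16 × 3 = -48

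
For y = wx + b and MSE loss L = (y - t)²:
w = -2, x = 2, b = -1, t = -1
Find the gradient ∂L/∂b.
∂L/∂b = -8

y = wx + b = (-2)(2) + -1 = -5
∂L/∂y = 2(y - t) = 2(-5 - -1) = -8
∂y/∂b = 1
∂L/∂b = ∂L/∂y · ∂y/∂b = -8 × 1 = -8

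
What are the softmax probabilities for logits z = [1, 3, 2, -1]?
p = [0.0889, 0.6572, 0.2418, 0.012]

exp(z) = [2.718, 20.09, 7.389, 0.3679]
Sum = 30.56
p = [0.0889, 0.6572, 0.2418, 0.012]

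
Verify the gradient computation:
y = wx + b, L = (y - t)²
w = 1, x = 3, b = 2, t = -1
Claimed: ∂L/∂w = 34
Incorrect

y = (1)(3) + 2 = 5
∂L/∂y = 2(y - t) = 2(5 - -1) = 12
∂y/∂w = x = 3
∂L/∂w = 12 × 3 = 36

Claimed value: 34
Incorrect: The correct gradient is 36.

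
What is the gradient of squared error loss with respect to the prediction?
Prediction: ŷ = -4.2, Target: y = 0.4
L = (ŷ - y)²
∂L/∂ŷ = -9.2

∂L/∂ŷ = 2(ŷ - y) = 2(-4.2 - 0.4) = 2(-4.6) = -9.2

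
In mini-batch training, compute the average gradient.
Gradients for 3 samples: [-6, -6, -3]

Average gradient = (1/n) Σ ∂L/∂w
Average gradient = -5

Average = (1/3)(-6 + -6 + -3) = -15/3 = -5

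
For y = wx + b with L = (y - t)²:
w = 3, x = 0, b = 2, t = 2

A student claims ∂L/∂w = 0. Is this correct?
Correct

y = (3)(0) + 2 = 2
∂L/∂y = 2(y - t) = 2(2 - 2) = 0
∂y/∂w = x = 0
∂L/∂w = 0 × 0 = 0

Claimed value: 0
Correct: The correct gradient is 0.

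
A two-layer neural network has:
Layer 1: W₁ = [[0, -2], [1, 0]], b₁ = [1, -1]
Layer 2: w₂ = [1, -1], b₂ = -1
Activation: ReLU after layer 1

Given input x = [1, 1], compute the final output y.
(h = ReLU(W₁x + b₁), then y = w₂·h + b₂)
y = -1

Layer 1 pre-activation: z₁ = [-1, 0]
After ReLU: h = [0, 0]
Layer 2 output: y = 1×0 + -1×0 + -1 = -1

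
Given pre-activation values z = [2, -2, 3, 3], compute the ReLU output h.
h = [2, 0, 3, 3]

ReLU applied element-wise: max(0,2)=2, max(0,-2)=0, max(0,3)=3, max(0,3)=3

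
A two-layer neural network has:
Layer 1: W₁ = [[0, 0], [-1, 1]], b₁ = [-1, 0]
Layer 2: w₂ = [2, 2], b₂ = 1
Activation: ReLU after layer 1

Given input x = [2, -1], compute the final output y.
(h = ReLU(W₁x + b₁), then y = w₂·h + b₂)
y = 1

Layer 1 pre-activation: z₁ = [-1, -3]
After ReLU: h = [0, 0]
Layer 2 output: y = 2×0 + 2×0 + 1 = 1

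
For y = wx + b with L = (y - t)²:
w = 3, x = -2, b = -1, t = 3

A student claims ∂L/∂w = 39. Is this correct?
Incorrect

y = (3)(-2) + -1 = -7
∂L/∂y = 2(y - t) = 2(-7 - 3) = -20
∂y/∂w = x = -2
∂L/∂w = -20 × -2 = 40

Claimed value: 39
Incorrect: The correct gradient is 40.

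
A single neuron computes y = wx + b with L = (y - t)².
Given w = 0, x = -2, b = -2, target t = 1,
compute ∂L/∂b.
∂L/∂b = -6

y = wx + b = (0)(-2) + -2 = -2
∂L/∂y = 2(y - t) = 2(-2 - 1) = -6
∂y/∂b = 1
∂L/∂b = ∂L/∂y · ∂y/∂b = -6 × 1 = -6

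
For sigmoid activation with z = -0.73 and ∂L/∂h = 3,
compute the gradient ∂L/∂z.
∂L/∂z = 0.6583

σ(-0.73) = 0.3252
σ'(-0.73) = σ(-0.73)(1 - σ(-0.73)) = 0.3252 × 0.6748 = 0.2194
∂L/∂z = ∂L/∂h · σ'(z) = 3 × 0.2194 = 0.6583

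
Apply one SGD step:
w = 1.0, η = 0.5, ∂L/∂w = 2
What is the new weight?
w_new = 0

w_new = w - η·∂L/∂w = 1.0 - 0.5×(2) = 1.0 - (1) = 0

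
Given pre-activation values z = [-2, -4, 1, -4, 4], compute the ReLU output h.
h = [0, 0, 1, 0, 4]

ReLU applied element-wise: max(0,-2)=0, max(0,-4)=0, max(0,1)=1, max(0,-4)=0, max(0,4)=4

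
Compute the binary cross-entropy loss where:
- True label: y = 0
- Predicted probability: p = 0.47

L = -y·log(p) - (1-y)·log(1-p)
L = 0.6349

L = -0·log(0.47) - 1·log(0.53) = -log(0.53) = 0.6349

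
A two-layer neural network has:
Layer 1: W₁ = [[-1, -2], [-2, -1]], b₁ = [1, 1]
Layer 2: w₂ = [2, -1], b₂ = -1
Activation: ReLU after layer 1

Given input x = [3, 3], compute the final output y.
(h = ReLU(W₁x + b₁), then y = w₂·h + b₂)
y = -1

Layer 1 pre-activation: z₁ = [-8, -8]
After ReLU: h = [0, 0]
Layer 2 output: y = 2×0 + -1×0 + -1 = -1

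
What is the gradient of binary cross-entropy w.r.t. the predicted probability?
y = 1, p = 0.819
∂L/∂p = -1.221

∂L/∂p = -y/p + (1-y)/(1-p) = -1/0.819 + 0 = -1.221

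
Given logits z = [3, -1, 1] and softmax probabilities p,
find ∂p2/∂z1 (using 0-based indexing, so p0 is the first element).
∂p2/∂z1 = -0.001862

p = softmax(z) = [0.8668, 0.01588, 0.1173]
p2 = 0.1173, p1 = 0.01588

∂p2/∂z1 = -p2 × p1 = -0.1173 × 0.01588 = -0.001862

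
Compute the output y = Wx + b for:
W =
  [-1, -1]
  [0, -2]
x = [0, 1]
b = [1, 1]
y = [0, -1]

Wx = [-1×0 + -1×1, 0×0 + -2×1]
   = [-1, -2]
y = Wx + b = [-1 + 1, -2 + 1] = [0, -1]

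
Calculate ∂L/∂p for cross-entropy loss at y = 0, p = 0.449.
∂L/∂p = 1.815

∂L/∂p = -y/p + (1-y)/(1-p) = 0 + 1/0.551 = 1.815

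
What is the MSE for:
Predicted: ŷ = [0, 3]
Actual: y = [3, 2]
MSE = 5

MSE = (1/2)((0-3)² + (3-2)²) = (1/2)(9 + 1) = 5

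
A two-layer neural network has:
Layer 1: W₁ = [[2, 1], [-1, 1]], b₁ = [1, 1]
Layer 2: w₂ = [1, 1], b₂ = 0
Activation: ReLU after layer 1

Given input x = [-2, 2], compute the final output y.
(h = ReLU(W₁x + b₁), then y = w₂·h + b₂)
y = 5

Layer 1 pre-activation: z₁ = [-1, 5]
After ReLU: h = [0, 5]
Layer 2 output: y = 1×0 + 1×5 + 0 = 5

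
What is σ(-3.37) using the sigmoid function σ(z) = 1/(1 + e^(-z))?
0.03325

sigmoid(-3.37) = 1/(1 + e^(3.37)) = 1/(1 + 29.08) = 0.03325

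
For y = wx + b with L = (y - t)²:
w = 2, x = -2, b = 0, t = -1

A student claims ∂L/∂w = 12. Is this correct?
Correct

y = (2)(-2) + 0 = -4
∂L/∂y = 2(y - t) = 2(-4 - -1) = -6
∂y/∂w = x = -2
∂L/∂w = -6 × -2 = 12

Claimed value: 12
Correct: The correct gradient is 12.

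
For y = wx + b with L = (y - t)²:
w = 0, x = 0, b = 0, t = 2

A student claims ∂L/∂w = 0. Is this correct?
Correct

y = (0)(0) + 0 = 0
∂L/∂y = 2(y - t) = 2(0 - 2) = -4
∂y/∂w = x = 0
∂L/∂w = -4 × 0 = 0

Claimed value: 0
Correct: The correct gradient is 0.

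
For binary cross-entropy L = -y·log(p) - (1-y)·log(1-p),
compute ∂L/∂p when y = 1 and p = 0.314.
∂L/∂p = -3.185

∂L/∂p = -y/p + (1-y)/(1-p) = -1/0.314 + 0 = -3.185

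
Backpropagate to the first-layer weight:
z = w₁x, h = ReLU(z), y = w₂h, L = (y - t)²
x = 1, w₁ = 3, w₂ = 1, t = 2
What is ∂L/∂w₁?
∂L/∂w₁ = 2

Forward pass:
z = w₁x = 3×1 = 3
h = ReLU(3) = 3
y = w₂h = 1×3 = 3

Backward pass:
∂L/∂y = 2(y - t) = 2(3 - 2) = 2
∂y/∂h = w₂ = 1
∂h/∂z = 1 (ReLU derivative)
∂z/∂w₁ = x = 1

∂L/∂w₁ = 2 × 1 × 1 × 1 = 2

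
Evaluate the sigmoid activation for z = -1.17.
0.2369

sigmoid(-1.17) = 1/(1 + e^(1.17)) = 1/(1 + 3.222) = 0.2369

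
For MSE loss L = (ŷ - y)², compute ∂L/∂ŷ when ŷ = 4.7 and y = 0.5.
∂L/∂ŷ = 8.4

∂L/∂ŷ = 2(ŷ - y) = 2(4.7 - 0.5) = 2(4.2) = 8.4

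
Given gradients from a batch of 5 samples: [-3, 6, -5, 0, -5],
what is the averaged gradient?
Average gradient = -1.4

Average = (1/5)(-3 + 6 + -5 + 0 + -5) = -7/5 = -1.4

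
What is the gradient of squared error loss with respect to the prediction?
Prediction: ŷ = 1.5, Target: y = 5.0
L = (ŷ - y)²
∂L/∂ŷ = -7.0

∂L/∂ŷ = 2(ŷ - y) = 2(1.5 - 5.0) = 2(-3.5) = -7.0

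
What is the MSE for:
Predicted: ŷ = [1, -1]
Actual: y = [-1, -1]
MSE = 2

MSE = (1/2)((1--1)² + (-1--1)²) = (1/2)(4 + 0) = 2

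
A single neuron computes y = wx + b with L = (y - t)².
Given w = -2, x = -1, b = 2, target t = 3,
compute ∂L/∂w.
∂L/∂w = -2

y = wx + b = (-2)(-1) + 2 = 4
∂L/∂y = 2(y - t) = 2(4 - 3) = 2
∂y/∂w = x = -1
∂L/∂w = ∂L/∂y · ∂y/∂w = 2 × -1 = -2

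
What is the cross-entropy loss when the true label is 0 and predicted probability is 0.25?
L = 0.2877

L = -0·log(0.25) - 1·log(0.75) = -log(0.75) = 0.2877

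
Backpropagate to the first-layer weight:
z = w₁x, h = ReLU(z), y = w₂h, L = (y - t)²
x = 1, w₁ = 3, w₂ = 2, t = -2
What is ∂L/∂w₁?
∂L/∂w₁ = 32

Forward pass:
z = w₁x = 3×1 = 3
h = ReLU(3) = 3
y = w₂h = 2×3 = 6

Backward pass:
∂L/∂y = 2(y - t) = 2(6 - -2) = 16
∂y/∂h = w₂ = 2
∂h/∂z = 1 (ReLU derivative)
∂z/∂w₁ = x = 1

∂L/∂w₁ = 16 × 2 × 1 × 1 = 32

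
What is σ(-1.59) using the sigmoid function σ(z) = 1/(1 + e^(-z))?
0.1694

sigmoid(-1.59) = 1/(1 + e^(1.59)) = 1/(1 + 4.904) = 0.1694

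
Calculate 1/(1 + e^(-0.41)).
0.6011

sigmoid(0.41) = 1/(1 + e^(-0.41)) = 1/(1 + 0.6637) = 0.6011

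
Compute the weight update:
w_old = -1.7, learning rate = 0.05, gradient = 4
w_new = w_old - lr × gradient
w_new = -1.9

w_new = w - η·∂L/∂w = -1.7 - 0.05×(4) = -1.7 - (0.2) = -1.9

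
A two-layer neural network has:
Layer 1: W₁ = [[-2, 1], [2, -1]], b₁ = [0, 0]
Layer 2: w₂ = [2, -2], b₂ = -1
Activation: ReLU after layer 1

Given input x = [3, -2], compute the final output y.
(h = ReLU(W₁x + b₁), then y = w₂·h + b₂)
y = -17

Layer 1 pre-activation: z₁ = [-8, 8]
After ReLU: h = [0, 8]
Layer 2 output: y = 2×0 + -2×8 + -1 = -17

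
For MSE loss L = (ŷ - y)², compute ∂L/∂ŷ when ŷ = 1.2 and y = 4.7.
∂L/∂ŷ = -7.0

∂L/∂ŷ = 2(ŷ - y) = 2(1.2 - 4.7) = 2(-3.5) = -7.0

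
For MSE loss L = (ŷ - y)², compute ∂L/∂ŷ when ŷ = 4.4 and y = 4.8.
∂L/∂ŷ = -0.8

∂L/∂ŷ = 2(ŷ - y) = 2(4.4 - 4.8) = 2(-0.4) = -0.8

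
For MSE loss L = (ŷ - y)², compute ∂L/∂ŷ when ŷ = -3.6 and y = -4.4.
∂L/∂ŷ = 1.6

∂L/∂ŷ = 2(ŷ - y) = 2(-3.6 - -4.4) = 2(0.8) = 1.6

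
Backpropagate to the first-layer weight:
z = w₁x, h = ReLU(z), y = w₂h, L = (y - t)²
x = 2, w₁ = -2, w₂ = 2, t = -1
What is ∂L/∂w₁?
∂L/∂w₁ = 0

Forward pass:
z = w₁x = -2×2 = -4
h = ReLU(-4) = 0
y = w₂h = 2×0 = 0

Backward pass:
∂L/∂y = 2(y - t) = 2(0 - -1) = 2
∂y/∂h = w₂ = 2
∂h/∂z = 0 (ReLU derivative)
∂z/∂w₁ = x = 2

∂L/∂w₁ = 2 × 2 × 0 × 2 = 0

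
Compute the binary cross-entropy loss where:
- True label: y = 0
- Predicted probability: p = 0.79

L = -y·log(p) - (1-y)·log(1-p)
L = 1.561

L = -0·log(0.79) - 1·log(0.21) = -log(0.21) = 1.561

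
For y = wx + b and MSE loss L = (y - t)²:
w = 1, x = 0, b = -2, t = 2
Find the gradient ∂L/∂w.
∂L/∂w = 0

y = wx + b = (1)(0) + -2 = -2
∂L/∂y = 2(y - t) = 2(-2 - 2) = -8
∂y/∂w = x = 0
∂L/∂w = ∂L/∂y · ∂y/∂w = -8 × 0 = 0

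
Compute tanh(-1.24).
-0.8455

tanh(-1.24) = (e^(-1.24) - e^(1.24))/(e^(-1.24) + e^(1.24)) = -0.8455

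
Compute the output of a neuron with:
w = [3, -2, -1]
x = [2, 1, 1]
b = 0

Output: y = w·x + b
y = 3

y = (3)(2) + (-2)(1) + (-1)(1) + 0 = 3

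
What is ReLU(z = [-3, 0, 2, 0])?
h = [0, 0, 2, 0]

ReLU applied element-wise: max(0,-3)=0, max(0,0)=0, max(0,2)=2, max(0,0)=0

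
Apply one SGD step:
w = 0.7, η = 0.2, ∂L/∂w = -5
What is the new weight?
w_new = 1.7

w_new = w - η·∂L/∂w = 0.7 - 0.2×(-5) = 0.7 - (-1) = 1.7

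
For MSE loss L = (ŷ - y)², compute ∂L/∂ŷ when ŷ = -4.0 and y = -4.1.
∂L/∂ŷ = 0.2

∂L/∂ŷ = 2(ŷ - y) = 2(-4.0 - -4.1) = 2(0.1) = 0.2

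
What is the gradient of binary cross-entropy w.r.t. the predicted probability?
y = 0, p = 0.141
∂L/∂p = 1.164

∂L/∂p = -y/p + (1-y)/(1-p) = 0 + 1/0.859 = 1.164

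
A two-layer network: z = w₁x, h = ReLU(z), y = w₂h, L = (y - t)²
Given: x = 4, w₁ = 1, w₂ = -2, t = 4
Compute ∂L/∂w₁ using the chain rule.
∂L/∂w₁ = 192

Forward pass:
z = w₁x = 1×4 = 4
h = ReLU(4) = 4
y = w₂h = -2×4 = -8

Backward pass:
∂L/∂y = 2(y - t) = 2(-8 - 4) = -24
∂y/∂h = w₂ = -2
∂h/∂z = 1 (ReLU derivative)
∂z/∂w₁ = x = 4

∂L/∂w₁ = -24 × -2 × 1 × 4 = 192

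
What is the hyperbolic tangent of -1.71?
-0.9366

tanh(-1.71) = (e^(-1.71) - e^(1.71))/(e^(-1.71) + e^(1.71)) = -0.9366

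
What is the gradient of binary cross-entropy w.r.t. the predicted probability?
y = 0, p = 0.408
∂L/∂p = 1.689

∂L/∂p = -y/p + (1-y)/(1-p) = 0 + 1/0.592 = 1.689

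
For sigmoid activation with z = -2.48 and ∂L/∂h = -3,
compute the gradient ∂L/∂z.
∂L/∂z = -0.2139

σ(-2.48) = 0.07727
σ'(-2.48) = σ(-2.48)(1 - σ(-2.48)) = 0.07727 × 0.9227 = 0.0713
∂L/∂z = ∂L/∂h · σ'(z) = -3 × 0.0713 = -0.2139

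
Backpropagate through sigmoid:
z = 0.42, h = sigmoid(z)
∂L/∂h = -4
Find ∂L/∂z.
∂L/∂z = -0.9572

σ(0.42) = 0.6035
σ'(0.42) = σ(0.42)(1 - σ(0.42)) = 0.6035 × 0.3965 = 0.2393
∂L/∂z = ∂L/∂h · σ'(z) = -4 × 0.2393 = -0.9572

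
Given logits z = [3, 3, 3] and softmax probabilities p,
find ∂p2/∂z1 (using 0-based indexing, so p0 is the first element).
∂p2/∂z1 = -0.1111

p = softmax(z) = [0.3333, 0.3333, 0.3333]
p2 = 0.3333, p1 = 0.3333

∂p2/∂z1 = -p2 × p1 = -0.3333 × 0.3333 = -0.1111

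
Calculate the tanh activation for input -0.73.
-0.6231

tanh(-0.73) = (e^(-0.73) - e^(0.73))/(e^(-0.73) + e^(0.73)) = -0.6231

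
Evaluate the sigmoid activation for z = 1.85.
0.8641

sigmoid(1.85) = 1/(1 + e^(-1.85)) = 1/(1 + 0.1572) = 0.8641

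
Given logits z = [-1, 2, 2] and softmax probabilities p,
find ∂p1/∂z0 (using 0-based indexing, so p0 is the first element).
∂p1/∂z0 = -0.01185

p = softmax(z) = [0.02429, 0.4879, 0.4879]
p1 = 0.4879, p0 = 0.02429

∂p1/∂z0 = -p1 × p0 = -0.4879 × 0.02429 = -0.01185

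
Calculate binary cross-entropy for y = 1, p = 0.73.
L = 0.3147

L = -1·log(0.73) - 0·log(0.27) = -log(0.73) = 0.3147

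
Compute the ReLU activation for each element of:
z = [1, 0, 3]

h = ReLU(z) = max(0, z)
h = [1, 0, 3]

ReLU applied element-wise: max(0,1)=1, max(0,0)=0, max(0,3)=3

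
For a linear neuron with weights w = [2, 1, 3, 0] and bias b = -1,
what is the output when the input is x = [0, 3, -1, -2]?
y = -1

y = (2)(0) + (1)(3) + (3)(-1) + (0)(-2) + -1 = -1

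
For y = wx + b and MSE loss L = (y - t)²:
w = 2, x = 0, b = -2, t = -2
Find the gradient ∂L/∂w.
∂L/∂w = 0

y = wx + b = (2)(0) + -2 = -2
∂L/∂y = 2(y - t) = 2(-2 - -2) = 0
∂y/∂w = x = 0
∂L/∂w = ∂L/∂y · ∂y/∂w = 0 × 0 = 0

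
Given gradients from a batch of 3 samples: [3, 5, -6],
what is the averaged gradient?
Average gradient = 0.6667

Average = (1/3)(3 + 5 + -6) = 2/3 = 0.6667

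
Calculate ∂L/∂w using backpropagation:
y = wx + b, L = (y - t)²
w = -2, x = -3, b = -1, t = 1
∂L/∂w = -24

y = wx + b = (-2)(-3) + -1 = 5
∂L/∂y = 2(y - t) = 2(5 - 1) = 8
∂y/∂w = x = -3
∂L/∂w = ∂L/∂y · ∂y/∂w = 8 × -3 = -24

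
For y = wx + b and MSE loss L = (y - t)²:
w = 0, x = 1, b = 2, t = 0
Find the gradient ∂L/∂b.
∂L/∂b = 4

y = wx + b = (0)(1) + 2 = 2
∂L/∂y = 2(y - t) = 2(2 - 0) = 4
∂y/∂b = 1
∂L/∂b = ∂L/∂y · ∂y/∂b = 4 × 1 = 4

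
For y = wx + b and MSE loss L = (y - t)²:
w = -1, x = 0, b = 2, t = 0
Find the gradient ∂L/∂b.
∂L/∂b = 4

y = wx + b = (-1)(0) + 2 = 2
∂L/∂y = 2(y - t) = 2(2 - 0) = 4
∂y/∂b = 1
∂L/∂b = ∂L/∂y · ∂y/∂b = 4 × 1 = 4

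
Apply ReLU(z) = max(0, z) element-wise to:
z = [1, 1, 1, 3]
h = [1, 1, 1, 3]

ReLU applied element-wise: max(0,1)=1, max(0,1)=1, max(0,1)=1, max(0,3)=3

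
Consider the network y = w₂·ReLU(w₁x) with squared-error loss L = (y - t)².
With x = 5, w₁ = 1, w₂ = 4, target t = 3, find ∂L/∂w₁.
∂L/∂w₁ = 680

Forward pass:
z = w₁x = 1×5 = 5
h = ReLU(5) = 5
y = w₂h = 4×5 = 20

Backward pass:
∂L/∂y = 2(y - t) = 2(20 - 3) = 34
∂y/∂h = w₂ = 4
∂h/∂z = 1 (ReLU derivative)
∂z/∂w₁ = x = 5

∂L/∂w₁ = 34 × 4 × 1 × 5 = 680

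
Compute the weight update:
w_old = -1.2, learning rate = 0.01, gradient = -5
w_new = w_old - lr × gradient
w_new = -1.15

w_new = w - η·∂L/∂w = -1.2 - 0.01×(-5) = -1.2 - (-0.05) = -1.15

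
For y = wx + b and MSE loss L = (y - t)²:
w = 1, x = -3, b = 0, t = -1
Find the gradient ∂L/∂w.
∂L/∂w = 12

y = wx + b = (1)(-3) + 0 = -3
∂L/∂y = 2(y - t) = 2(-3 - -1) = -4
∂y/∂w = x = -3
∂L/∂w = ∂L/∂y · ∂y/∂w = -4 × -3 = 12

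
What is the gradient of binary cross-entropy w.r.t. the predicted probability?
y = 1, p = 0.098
∂L/∂p = -10.2

∂L/∂p = -y/p + (1-y)/(1-p) = -1/0.098 + 0 = -10.2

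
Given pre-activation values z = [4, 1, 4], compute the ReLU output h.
h = [4, 1, 4]

ReLU applied element-wise: max(0,4)=4, max(0,1)=1, max(0,4)=4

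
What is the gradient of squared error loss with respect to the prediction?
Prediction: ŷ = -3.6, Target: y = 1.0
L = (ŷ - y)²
∂L/∂ŷ = -9.2

∂L/∂ŷ = 2(ŷ - y) = 2(-3.6 - 1.0) = 2(-4.6) = -9.2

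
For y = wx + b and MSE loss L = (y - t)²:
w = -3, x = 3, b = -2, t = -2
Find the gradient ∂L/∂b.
∂L/∂b = -18

y = wx + b = (-3)(3) + -2 = -11
∂L/∂y = 2(y - t) = 2(-11 - -2) = -18
∂y/∂b = 1
∂L/∂b = ∂L/∂y · ∂y/∂b = -18 × 1 = -18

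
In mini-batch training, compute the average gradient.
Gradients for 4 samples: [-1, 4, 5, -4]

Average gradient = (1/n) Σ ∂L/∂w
Average gradient = 1

Average = (1/4)(-1 + 4 + 5 + -4) = 4/4 = 1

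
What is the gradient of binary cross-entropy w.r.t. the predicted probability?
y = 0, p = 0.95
∂L/∂p = 20

∂L/∂p = -y/p + (1-y)/(1-p) = 0 + 1/0.05 = 20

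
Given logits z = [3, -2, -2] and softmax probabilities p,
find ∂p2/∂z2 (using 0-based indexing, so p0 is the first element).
∂p2/∂z2 = 0.006604

p = softmax(z) = [0.9867, 0.006648, 0.006648]
p2 = 0.006648

∂p2/∂z2 = p2(1 - p2) = 0.006648 × (1 - 0.006648) = 0.006604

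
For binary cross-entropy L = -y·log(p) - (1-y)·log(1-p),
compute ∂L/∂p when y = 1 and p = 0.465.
∂L/∂p = -2.151

∂L/∂p = -y/p + (1-y)/(1-p) = -1/0.465 + 0 = -2.151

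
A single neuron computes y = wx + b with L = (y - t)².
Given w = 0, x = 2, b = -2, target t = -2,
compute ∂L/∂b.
∂L/∂b = 0

y = wx + b = (0)(2) + -2 = -2
∂L/∂y = 2(y - t) = 2(-2 - -2) = 0
∂y/∂b = 1
∂L/∂b = ∂L/∂y · ∂y/∂b = 0 × 1 = 0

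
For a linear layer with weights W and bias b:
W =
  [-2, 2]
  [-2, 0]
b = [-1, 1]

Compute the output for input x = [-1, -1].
y = [-1, 3]

Wx = [-2×-1 + 2×-1, -2×-1 + 0×-1]
   = [0, 2]
y = Wx + b = [0 + -1, 2 + 1] = [-1, 3]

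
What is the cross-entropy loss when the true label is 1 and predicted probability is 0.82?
L = 0.1985

L = -1·log(0.82) - 0·log(0.18) = -log(0.82) = 0.1985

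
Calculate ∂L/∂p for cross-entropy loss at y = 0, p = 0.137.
∂L/∂p = 1.159

∂L/∂p = -y/p + (1-y)/(1-p) = 0 + 1/0.863 = 1.159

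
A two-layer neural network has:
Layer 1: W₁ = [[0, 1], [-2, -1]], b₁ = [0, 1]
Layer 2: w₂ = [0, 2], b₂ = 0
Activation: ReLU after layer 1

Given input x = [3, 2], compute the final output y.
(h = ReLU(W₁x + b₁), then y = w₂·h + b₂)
y = 0

Layer 1 pre-activation: z₁ = [2, -7]
After ReLU: h = [2, 0]
Layer 2 output: y = 0×2 + 2×0 + 0 = 0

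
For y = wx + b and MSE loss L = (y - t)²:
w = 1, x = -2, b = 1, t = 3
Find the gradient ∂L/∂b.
∂L/∂b = -8

y = wx + b = (1)(-2) + 1 = -1
∂L/∂y = 2(y - t) = 2(-1 - 3) = -8
∂y/∂b = 1
∂L/∂b = ∂L/∂y · ∂y/∂b = -8 × 1 = -8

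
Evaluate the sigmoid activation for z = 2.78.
0.9416

sigmoid(2.78) = 1/(1 + e^(-2.78)) = 1/(1 + 0.06204) = 0.9416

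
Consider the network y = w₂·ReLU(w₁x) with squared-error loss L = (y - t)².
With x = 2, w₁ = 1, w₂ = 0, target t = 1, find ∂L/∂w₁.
∂L/∂w₁ = 0

Forward pass:
z = w₁x = 1×2 = 2
h = ReLU(2) = 2
y = w₂h = 0×2 = 0

Backward pass:
∂L/∂y = 2(y - t) = 2(0 - 1) = -2
∂y/∂h = w₂ = 0
∂h/∂z = 1 (ReLU derivative)
∂z/∂w₁ = x = 2

∂L/∂w₁ = -2 × 0 × 1 × 2 = 0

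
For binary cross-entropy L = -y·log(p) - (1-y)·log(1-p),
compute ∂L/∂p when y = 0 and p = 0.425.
∂L/∂p = 1.739

∂L/∂p = -y/p + (1-y)/(1-p) = 0 + 1/0.575 = 1.739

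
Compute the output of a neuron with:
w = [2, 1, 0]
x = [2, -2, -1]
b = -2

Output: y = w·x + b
y = 0

y = (2)(2) + (1)(-2) + (0)(-1) + -2 = 0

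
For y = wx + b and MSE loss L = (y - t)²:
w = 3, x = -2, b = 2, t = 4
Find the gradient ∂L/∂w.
∂L/∂w = 32

y = wx + b = (3)(-2) + 2 = -4
∂L/∂y = 2(y - t) = 2(-4 - 4) = -16
∂y/∂w = x = -2
∂L/∂w = ∂L/∂y · ∂y/∂w = -16 × -2 = 32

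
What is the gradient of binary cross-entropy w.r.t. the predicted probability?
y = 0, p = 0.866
∂L/∂p = 7.463

∂L/∂p = -y/p + (1-y)/(1-p) = 0 + 1/0.134 = 7.463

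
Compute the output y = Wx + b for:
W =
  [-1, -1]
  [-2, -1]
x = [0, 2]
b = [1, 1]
y = [-1, -1]

Wx = [-1×0 + -1×2, -2×0 + -1×2]
   = [-2, -2]
y = Wx + b = [-2 + 1, -2 + 1] = [-1, -1]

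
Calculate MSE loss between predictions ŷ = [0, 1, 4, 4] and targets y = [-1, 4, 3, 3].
MSE = 3

MSE = (1/4)((0--1)² + (1-4)² + (4-3)² + (4-3)²) = (1/4)(1 + 9 + 1 + 1) = 3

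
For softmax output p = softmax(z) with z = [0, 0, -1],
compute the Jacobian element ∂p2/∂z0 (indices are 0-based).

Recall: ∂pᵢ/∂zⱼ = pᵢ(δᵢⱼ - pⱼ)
∂p2/∂z0 = -0.06561

p = softmax(z) = [0.4223, 0.4223, 0.1554]
p2 = 0.1554, p0 = 0.4223

∂p2/∂z0 = -p2 × p0 = -0.1554 × 0.4223 = -0.06561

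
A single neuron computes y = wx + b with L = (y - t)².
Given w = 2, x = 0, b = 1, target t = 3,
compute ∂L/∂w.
∂L/∂w = 0

y = wx + b = (2)(0) + 1 = 1
∂L/∂y = 2(y - t) = 2(1 - 3) = -4
∂y/∂w = x = 0
∂L/∂w = ∂L/∂y · ∂y/∂w = -4 × 0 = 0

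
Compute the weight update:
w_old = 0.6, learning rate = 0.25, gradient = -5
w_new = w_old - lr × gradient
w_new = 1.85

w_new = w - η·∂L/∂w = 0.6 - 0.25×(-5) = 0.6 - (-1.25) = 1.85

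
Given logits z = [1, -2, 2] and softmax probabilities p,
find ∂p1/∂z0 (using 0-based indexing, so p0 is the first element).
∂p1/∂z0 = -0.003507

p = softmax(z) = [0.2654, 0.01321, 0.7214]
p1 = 0.01321, p0 = 0.2654

∂p1/∂z0 = -p1 × p0 = -0.01321 × 0.2654 = -0.003507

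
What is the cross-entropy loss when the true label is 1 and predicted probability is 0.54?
L = 0.6162

L = -1·log(0.54) - 0·log(0.46) = -log(0.54) = 0.6162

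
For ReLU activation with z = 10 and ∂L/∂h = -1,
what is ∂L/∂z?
∂L/∂z = -1

h = ReLU(10) = 10
Since z > 0: ∂h/∂z = 1
∂L/∂z = ∂L/∂h · ∂h/∂z = -1 × 1 = -1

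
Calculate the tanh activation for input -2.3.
-0.9801

tanh(-2.3) = (e^(-2.3) - e^(2.3))/(e^(-2.3) + e^(2.3)) = -0.9801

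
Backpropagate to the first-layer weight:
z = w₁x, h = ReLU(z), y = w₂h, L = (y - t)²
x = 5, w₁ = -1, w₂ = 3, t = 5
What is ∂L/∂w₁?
∂L/∂w₁ = 0

Forward pass:
z = w₁x = -1×5 = -5
h = ReLU(-5) = 0
y = w₂h = 3×0 = 0

Backward pass:
∂L/∂y = 2(y - t) = 2(0 - 5) = -10
∂y/∂h = w₂ = 3
∂h/∂z = 0 (ReLU derivative)
∂z/∂w₁ = x = 5

∂L/∂w₁ = -10 × 3 × 0 × 5 = 0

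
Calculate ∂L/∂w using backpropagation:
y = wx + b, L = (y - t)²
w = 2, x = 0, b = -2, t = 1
∂L/∂w = 0

y = wx + b = (2)(0) + -2 = -2
∂L/∂y = 2(y - t) = 2(-2 - 1) = -6
∂y/∂w = x = 0
∂L/∂w = ∂L/∂y · ∂y/∂w = -6 × 0 = 0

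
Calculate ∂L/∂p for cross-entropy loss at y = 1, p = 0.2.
∂L/∂p = -5

∂L/∂p = -y/p + (1-y)/(1-p) = -1/0.2 + 0 = -5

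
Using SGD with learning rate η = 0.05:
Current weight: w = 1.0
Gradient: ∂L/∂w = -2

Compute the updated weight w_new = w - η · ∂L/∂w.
w_new = 1.1

w_new = w - η·∂L/∂w = 1.0 - 0.05×(-2) = 1.0 - (-0.1) = 1.1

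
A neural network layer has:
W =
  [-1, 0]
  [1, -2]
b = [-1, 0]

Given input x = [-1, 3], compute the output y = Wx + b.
y = [0, -7]

Wx = [-1×-1 + 0×3, 1×-1 + -2×3]
   = [1, -7]
y = Wx + b = [1 + -1, -7 + 0] = [0, -7]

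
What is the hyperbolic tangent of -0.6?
-0.537

tanh(-0.6) = (e^(-0.6) - e^(0.6))/(e^(-0.6) + e^(0.6)) = -0.537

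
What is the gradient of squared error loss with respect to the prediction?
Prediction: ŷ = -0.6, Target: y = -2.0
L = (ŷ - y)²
∂L/∂ŷ = 2.8

∂L/∂ŷ = 2(ŷ - y) = 2(-0.6 - -2.0) = 2(1.4) = 2.8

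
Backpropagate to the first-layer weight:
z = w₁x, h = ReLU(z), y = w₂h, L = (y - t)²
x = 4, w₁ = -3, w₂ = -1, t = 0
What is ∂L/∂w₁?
∂L/∂w₁ = 0

Forward pass:
z = w₁x = -3×4 = -12
h = ReLU(-12) = 0
y = w₂h = -1×0 = 0

Backward pass:
∂L/∂y = 2(y - t) = 2(0 - 0) = 0
∂y/∂h = w₂ = -1
∂h/∂z = 0 (ReLU derivative)
∂z/∂w₁ = x = 4

∂L/∂w₁ = 0 × -1 × 0 × 4 = 0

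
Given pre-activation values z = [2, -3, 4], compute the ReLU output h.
h = [2, 0, 4]

ReLU applied element-wise: max(0,2)=2, max(0,-3)=0, max(0,4)=4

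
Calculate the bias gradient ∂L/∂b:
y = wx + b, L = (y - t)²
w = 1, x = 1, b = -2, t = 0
∂L/∂b = -2

y = wx + b = (1)(1) + -2 = -1
∂L/∂y = 2(y - t) = 2(-1 - 0) = -2
∂y/∂b = 1
∂L/∂b = ∂L/∂y · ∂y/∂b = -2 × 1 = -2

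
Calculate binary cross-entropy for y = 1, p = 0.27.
L = 1.309

L = -1·log(0.27) - 0·log(0.73) = -log(0.27) = 1.309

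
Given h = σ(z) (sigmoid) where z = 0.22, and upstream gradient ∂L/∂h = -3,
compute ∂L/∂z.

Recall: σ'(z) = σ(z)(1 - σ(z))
∂L/∂z = -0.741

σ(0.22) = 0.5548
σ'(0.22) = σ(0.22)(1 - σ(0.22)) = 0.5548 × 0.4452 = 0.247
∂L/∂z = ∂L/∂h · σ'(z) = -3 × 0.247 = -0.741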